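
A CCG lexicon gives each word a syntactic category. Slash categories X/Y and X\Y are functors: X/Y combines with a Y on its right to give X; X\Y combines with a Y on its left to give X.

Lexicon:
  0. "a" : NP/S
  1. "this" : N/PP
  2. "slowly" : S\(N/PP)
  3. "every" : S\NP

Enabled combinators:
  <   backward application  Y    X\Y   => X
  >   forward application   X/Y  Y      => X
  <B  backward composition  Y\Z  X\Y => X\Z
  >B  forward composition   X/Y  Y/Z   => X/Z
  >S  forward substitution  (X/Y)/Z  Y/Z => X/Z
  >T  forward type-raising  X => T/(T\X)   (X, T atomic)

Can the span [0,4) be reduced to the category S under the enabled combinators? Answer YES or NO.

[0,4] S   <
  [0,3] NP   >
    [0,1] "a" : NP/S
    [1,3] S   <
      [1,2] "this" : N/PP
      [2,3] "slowly" : S\(N/PP)
  [3,4] "every" : S\NP

YES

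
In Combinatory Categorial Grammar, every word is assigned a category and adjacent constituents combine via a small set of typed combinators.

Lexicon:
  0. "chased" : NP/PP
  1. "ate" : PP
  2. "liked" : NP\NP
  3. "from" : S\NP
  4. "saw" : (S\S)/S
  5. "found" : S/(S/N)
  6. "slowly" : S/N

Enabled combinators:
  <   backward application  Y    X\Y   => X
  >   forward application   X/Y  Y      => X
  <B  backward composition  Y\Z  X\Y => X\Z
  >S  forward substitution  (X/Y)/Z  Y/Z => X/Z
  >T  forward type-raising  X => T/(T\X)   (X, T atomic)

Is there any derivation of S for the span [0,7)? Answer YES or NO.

YES

[0,7] S   <
  [0,2] NP   >
    [0,1] "chased" : NP/PP
    [1,2] "ate" : PP
  [2,7] S\NP   <B
    [2,4] S\NP   <B
      [2,3] "liked" : NP\NP
      [3,4] "from" : S\NP
    [4,7] S\S   >
      [4,5] "saw" : (S\S)/S
      [5,7] S   >
        [5,6] "found" : S/(S/N)
        [6,7] "slowly" : S/N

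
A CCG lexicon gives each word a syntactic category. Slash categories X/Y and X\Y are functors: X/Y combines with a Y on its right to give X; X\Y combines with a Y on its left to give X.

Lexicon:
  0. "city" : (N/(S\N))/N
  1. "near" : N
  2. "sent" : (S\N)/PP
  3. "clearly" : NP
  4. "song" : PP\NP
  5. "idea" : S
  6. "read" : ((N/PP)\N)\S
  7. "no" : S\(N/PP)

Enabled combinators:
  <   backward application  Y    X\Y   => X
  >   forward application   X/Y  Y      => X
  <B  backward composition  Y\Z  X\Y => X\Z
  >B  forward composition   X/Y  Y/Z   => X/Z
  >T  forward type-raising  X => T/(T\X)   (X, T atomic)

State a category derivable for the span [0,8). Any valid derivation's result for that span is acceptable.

[0,8] S   <
  [0,5] N   >
    [0,2] N/(S\N)   >
      [0,1] "city" : (N/(S\N))/N
      [1,2] "near" : N
    [2,5] S\N   >
      [2,3] "sent" : (S\N)/PP
      [3,5] PP   <
        [3,4] "clearly" : NP
        [4,5] "song" : PP\NP
  [5,8] S\N   <B
    [5,7] (N/PP)\N   <
      [5,6] "idea" : S
      [6,7] "read" : ((N/PP)\N)\S
    [7,8] "no" : S\(N/PP)

S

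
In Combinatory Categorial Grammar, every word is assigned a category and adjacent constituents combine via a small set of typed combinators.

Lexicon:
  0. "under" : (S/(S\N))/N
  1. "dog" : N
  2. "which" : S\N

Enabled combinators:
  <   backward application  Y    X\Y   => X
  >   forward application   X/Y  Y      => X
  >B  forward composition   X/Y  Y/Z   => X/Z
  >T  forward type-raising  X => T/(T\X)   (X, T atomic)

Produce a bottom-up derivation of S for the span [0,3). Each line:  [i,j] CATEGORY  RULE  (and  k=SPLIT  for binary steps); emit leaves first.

[0,1] (S/(S\N))/N  lex  "under"
[1,2] N  lex  "dog"
[0,2] S/(S\N)  >  k=1
[2,3] S\N  lex  "which"
[0,3] S  >  k=2

[0,3] S   >
  [0,2] S/(S\N)   >
    [0,1] "under" : (S/(S\N))/N
    [1,2] "dog" : N
  [2,3] "which" : S\N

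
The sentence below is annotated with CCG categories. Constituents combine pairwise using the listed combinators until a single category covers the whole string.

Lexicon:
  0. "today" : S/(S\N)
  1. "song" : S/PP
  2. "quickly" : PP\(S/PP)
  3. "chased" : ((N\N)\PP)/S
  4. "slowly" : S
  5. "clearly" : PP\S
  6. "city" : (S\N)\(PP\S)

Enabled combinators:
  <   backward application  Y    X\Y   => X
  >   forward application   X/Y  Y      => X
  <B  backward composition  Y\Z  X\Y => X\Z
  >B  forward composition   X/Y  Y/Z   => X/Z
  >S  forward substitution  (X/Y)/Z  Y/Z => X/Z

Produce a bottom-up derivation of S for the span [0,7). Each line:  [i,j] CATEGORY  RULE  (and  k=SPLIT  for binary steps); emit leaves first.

[0,7] S   >
  [0,1] "today" : S/(S\N)
  [1,7] S\N   <B
    [1,5] N\N   <
      [1,3] PP   <
        [1,2] "song" : S/PP
        [2,3] "quickly" : PP\(S/PP)
      [3,5] (N\N)\PP   >
        [3,4] "chased" : ((N\N)\PP)/S
        [4,5] "slowly" : S
    [5,7] S\N   <
      [5,6] "clearly" : PP\S
      [6,7] "city" : (S\N)\(PP\S)

[0,1] S/(S\N)  lex  "today"
[1,2] S/PP  lex  "song"
[2,3] PP\(S/PP)  lex  "quickly"
[1,3] PP  <  k=2
[3,4] ((N\N)\PP)/S  lex  "chased"
[4,5] S  lex  "slowly"
[3,5] (N\N)\PP  >  k=4
[1,5] N\N  <  k=3
[5,6] PP\S  lex  "clearly"
[6,7] (S\N)\(PP\S)  lex  "city"
[5,7] S\N  <  k=6
[1,7] S\N  <B  k=5
[0,7] S  >  k=1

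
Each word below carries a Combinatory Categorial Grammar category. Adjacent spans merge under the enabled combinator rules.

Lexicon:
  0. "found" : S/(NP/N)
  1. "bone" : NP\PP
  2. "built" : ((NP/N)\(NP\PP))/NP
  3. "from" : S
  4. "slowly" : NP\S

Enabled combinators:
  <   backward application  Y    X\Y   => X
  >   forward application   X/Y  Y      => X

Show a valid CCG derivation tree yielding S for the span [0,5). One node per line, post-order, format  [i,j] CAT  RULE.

[0,5] S   >
  [0,1] "found" : S/(NP/N)
  [1,5] NP/N   <
    [1,2] "bone" : NP\PP
    [2,5] (NP/N)\(NP\PP)   >
      [2,3] "built" : ((NP/N)\(NP\PP))/NP
      [3,5] NP   <
        [3,4] "from" : S
        [4,5] "slowly" : NP\S

[0,1] S/(NP/N)  lex  "found"
[1,2] NP\PP  lex  "bone"
[2,3] ((NP/N)\(NP\PP))/NP  lex  "built"
[3,4] S  lex  "from"
[4,5] NP\S  lex  "slowly"
[3,5] NP  <  k=4
[2,5] (NP/N)\(NP\PP)  >  k=3
[1,5] NP/N  <  k=2
[0,5] S  >  k=1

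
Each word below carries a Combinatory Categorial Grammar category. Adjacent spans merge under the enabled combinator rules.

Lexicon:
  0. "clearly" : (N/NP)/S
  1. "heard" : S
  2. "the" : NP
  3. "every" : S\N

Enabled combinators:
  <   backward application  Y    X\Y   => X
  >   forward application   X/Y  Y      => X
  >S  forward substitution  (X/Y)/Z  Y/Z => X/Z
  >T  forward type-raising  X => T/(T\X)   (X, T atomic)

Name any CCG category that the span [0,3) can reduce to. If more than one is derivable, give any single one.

N

[0,4] S   <
  [0,3] N   >
    [0,2] N/NP   >
      [0,1] "clearly" : (N/NP)/S
      [1,2] "heard" : S
    [2,3] "the" : NP
  [3,4] "every" : S\N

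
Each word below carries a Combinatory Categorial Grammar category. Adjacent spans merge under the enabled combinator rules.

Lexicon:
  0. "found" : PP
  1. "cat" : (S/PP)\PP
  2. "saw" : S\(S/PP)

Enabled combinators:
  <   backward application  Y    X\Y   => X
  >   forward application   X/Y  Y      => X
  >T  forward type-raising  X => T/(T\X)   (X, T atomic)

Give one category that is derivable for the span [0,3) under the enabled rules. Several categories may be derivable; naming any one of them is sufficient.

S

[0,3] S   <
  [0,2] S/PP   <
    [0,1] "found" : PP
    [1,2] "cat" : (S/PP)\PP
  [2,3] "saw" : S\(S/PP)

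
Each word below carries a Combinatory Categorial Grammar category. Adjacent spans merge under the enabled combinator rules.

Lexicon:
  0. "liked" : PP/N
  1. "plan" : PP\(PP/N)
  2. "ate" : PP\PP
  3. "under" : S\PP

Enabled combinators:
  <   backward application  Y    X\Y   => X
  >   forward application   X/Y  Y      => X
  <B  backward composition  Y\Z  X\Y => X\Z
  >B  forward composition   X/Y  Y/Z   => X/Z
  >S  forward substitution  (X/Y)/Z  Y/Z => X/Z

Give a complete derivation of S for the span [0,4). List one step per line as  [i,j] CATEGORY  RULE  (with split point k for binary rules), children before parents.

[0,4] S   <
  [0,2] PP   <
    [0,1] "liked" : PP/N
    [1,2] "plan" : PP\(PP/N)
  [2,4] S\PP   <B
    [2,3] "ate" : PP\PP
    [3,4] "under" : S\PP

[0,1] PP/N  lex  "liked"
[1,2] PP\(PP/N)  lex  "plan"
[0,2] PP  <  k=1
[2,3] PP\PP  lex  "ate"
[3,4] S\PP  lex  "under"
[2,4] S\PP  <B  k=3
[0,4] S  <  k=2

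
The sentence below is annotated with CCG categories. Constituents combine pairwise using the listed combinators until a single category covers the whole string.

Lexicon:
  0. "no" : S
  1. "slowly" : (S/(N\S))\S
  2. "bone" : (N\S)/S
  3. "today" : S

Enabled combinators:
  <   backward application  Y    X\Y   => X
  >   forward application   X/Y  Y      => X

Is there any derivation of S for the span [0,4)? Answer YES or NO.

YES

[0,4] S   >
  [0,2] S/(N\S)   <
    [0,1] "no" : S
    [1,2] "slowly" : (S/(N\S))\S
  [2,4] N\S   >
    [2,3] "bone" : (N\S)/S
    [3,4] "today" : S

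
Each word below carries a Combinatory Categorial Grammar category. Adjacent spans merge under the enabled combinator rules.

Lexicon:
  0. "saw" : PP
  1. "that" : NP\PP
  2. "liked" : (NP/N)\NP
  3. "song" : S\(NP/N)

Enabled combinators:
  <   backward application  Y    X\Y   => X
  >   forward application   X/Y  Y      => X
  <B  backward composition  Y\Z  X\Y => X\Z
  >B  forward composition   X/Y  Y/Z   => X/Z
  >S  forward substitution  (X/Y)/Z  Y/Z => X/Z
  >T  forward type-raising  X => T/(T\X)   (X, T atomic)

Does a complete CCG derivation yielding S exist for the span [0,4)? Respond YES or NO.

YES

[0,4] S   <
  [0,2] NP   >
    [0,1] NP/(NP\PP)   >T
      [0,1] "saw" : PP
    [1,2] "that" : NP\PP
  [2,4] S\NP   <B
    [2,3] "liked" : (NP/N)\NP
    [3,4] "song" : S\(NP/N)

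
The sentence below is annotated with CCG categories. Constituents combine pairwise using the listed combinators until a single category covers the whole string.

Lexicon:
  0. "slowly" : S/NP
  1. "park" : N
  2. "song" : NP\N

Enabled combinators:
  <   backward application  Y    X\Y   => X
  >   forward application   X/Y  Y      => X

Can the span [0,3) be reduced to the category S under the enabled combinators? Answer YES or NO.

YES

[0,3] S   >
  [0,1] "slowly" : S/NP
  [1,3] NP   <
    [1,2] "park" : N
    [2,3] "song" : NP\N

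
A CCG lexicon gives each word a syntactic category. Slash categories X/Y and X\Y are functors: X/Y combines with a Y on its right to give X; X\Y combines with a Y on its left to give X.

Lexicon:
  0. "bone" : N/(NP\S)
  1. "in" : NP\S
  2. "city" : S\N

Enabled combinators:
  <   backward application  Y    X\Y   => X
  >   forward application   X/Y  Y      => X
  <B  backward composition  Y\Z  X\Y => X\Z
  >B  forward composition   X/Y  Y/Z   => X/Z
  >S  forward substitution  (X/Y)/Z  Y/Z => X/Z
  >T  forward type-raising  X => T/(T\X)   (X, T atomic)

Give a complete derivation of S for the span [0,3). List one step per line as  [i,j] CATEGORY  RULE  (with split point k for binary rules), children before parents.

[0,3] S   <
  [0,2] N   >
    [0,1] "bone" : N/(NP\S)
    [1,2] "in" : NP\S
  [2,3] "city" : S\N

[0,1] N/(NP\S)  lex  "bone"
[1,2] NP\S  lex  "in"
[0,2] N  >  k=1
[2,3] S\N  lex  "city"
[0,3] S  <  k=2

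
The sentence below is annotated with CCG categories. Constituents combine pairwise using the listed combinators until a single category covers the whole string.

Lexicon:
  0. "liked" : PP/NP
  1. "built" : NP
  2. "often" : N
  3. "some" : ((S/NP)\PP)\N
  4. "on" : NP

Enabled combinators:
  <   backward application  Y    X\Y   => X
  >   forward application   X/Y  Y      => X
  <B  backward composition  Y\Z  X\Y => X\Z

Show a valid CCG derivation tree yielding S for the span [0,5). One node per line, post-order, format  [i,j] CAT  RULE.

[0,5] S   >
  [0,4] S/NP   <
    [0,2] PP   >
      [0,1] "liked" : PP/NP
      [1,2] "built" : NP
    [2,4] (S/NP)\PP   <
      [2,3] "often" : N
      [3,4] "some" : ((S/NP)\PP)\N
  [4,5] "on" : NP

[0,1] PP/NP  lex  "liked"
[1,2] NP  lex  "built"
[0,2] PP  >  k=1
[2,3] N  lex  "often"
[3,4] ((S/NP)\PP)\N  lex  "some"
[2,4] (S/NP)\PP  <  k=3
[0,4] S/NP  <  k=2
[4,5] NP  lex  "on"
[0,5] S  >  k=4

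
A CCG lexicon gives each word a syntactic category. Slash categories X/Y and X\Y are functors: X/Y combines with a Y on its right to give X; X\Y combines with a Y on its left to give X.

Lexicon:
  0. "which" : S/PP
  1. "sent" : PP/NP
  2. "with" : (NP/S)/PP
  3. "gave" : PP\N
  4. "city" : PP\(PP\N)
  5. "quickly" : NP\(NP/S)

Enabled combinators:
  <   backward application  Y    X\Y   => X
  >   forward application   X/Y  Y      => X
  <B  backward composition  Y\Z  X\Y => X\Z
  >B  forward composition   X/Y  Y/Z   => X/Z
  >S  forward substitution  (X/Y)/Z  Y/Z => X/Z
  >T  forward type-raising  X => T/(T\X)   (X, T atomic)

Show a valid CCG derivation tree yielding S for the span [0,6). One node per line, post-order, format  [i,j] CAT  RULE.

[0,1] S/PP  lex  "which"
[1,2] PP/NP  lex  "sent"
[0,2] S/NP  >B  k=1
[2,3] (NP/S)/PP  lex  "with"
[3,4] PP\N  lex  "gave"
[4,5] PP\(PP\N)  lex  "city"
[3,5] PP  <  k=4
[2,5] NP/S  >  k=3
[5,6] NP\(NP/S)  lex  "quickly"
[2,6] NP  <  k=5
[0,6] S  >  k=2

[0,6] S   >
  [0,2] S/NP   >B
    [0,1] "which" : S/PP
    [1,2] "sent" : PP/NP
  [2,6] NP   <
    [2,5] NP/S   >
      [2,3] "with" : (NP/S)/PP
      [3,5] PP   <
        [3,4] "gave" : PP\N
        [4,5] "city" : PP\(PP\N)
    [5,6] "quickly" : NP\(NP/S)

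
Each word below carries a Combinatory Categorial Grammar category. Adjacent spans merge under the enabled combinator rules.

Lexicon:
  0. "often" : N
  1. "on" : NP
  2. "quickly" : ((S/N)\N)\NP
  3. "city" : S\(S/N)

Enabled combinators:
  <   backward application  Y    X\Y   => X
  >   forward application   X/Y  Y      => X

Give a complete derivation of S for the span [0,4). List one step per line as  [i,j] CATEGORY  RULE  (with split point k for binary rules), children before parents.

[0,1] N  lex  "often"
[1,2] NP  lex  "on"
[2,3] ((S/N)\N)\NP  lex  "quickly"
[1,3] (S/N)\N  <  k=2
[0,3] S/N  <  k=1
[3,4] S\(S/N)  lex  "city"
[0,4] S  <  k=3

[0,4] S   <
  [0,3] S/N   <
    [0,1] "often" : N
    [1,3] (S/N)\N   <
      [1,2] "on" : NP
      [2,3] "quickly" : ((S/N)\N)\NP
  [3,4] "city" : S\(S/N)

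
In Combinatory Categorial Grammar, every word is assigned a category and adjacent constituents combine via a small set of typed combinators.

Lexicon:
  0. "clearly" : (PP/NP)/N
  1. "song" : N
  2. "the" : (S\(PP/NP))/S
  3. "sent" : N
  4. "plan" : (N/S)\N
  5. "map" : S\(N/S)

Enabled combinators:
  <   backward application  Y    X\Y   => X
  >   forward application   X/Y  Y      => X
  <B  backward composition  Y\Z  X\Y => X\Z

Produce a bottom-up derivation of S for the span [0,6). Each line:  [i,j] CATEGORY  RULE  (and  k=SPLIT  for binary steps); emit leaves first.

[0,1] (PP/NP)/N  lex  "clearly"
[1,2] N  lex  "song"
[0,2] PP/NP  >  k=1
[2,3] (S\(PP/NP))/S  lex  "the"
[3,4] N  lex  "sent"
[4,5] (N/S)\N  lex  "plan"
[3,5] N/S  <  k=4
[5,6] S\(N/S)  lex  "map"
[3,6] S  <  k=5
[2,6] S\(PP/NP)  >  k=3
[0,6] S  <  k=2

[0,6] S   <
  [0,2] PP/NP   >
    [0,1] "clearly" : (PP/NP)/N
    [1,2] "song" : N
  [2,6] S\(PP/NP)   >
    [2,3] "the" : (S\(PP/NP))/S
    [3,6] S   <
      [3,5] N/S   <
        [3,4] "sent" : N
        [4,5] "plan" : (N/S)\N
      [5,6] "map" : S\(N/S)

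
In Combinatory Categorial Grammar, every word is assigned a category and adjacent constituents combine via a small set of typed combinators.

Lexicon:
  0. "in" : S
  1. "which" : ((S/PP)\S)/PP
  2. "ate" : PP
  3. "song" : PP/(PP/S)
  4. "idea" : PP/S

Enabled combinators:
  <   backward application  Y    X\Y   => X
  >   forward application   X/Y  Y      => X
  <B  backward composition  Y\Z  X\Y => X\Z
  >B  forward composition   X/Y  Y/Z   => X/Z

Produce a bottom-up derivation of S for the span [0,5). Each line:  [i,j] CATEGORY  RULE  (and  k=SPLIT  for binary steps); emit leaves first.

[0,1] S  lex  "in"
[1,2] ((S/PP)\S)/PP  lex  "which"
[2,3] PP  lex  "ate"
[1,3] (S/PP)\S  >  k=2
[0,3] S/PP  <  k=1
[3,4] PP/(PP/S)  lex  "song"
[4,5] PP/S  lex  "idea"
[3,5] PP  >  k=4
[0,5] S  >  k=3

[0,5] S   >
  [0,3] S/PP   <
    [0,1] "in" : S
    [1,3] (S/PP)\S   >
      [1,2] "which" : ((S/PP)\S)/PP
      [2,3] "ate" : PP
  [3,5] PP   >
    [3,4] "song" : PP/(PP/S)
    [4,5] "idea" : PP/S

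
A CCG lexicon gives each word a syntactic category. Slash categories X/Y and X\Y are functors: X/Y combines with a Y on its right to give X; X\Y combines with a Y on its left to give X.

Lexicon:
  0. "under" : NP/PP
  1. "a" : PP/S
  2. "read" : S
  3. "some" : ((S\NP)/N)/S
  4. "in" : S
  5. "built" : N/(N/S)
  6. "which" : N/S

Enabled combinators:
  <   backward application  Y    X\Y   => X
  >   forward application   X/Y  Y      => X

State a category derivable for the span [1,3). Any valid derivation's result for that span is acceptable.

[0,7] S   <
  [0,3] NP   >
    [0,1] "under" : NP/PP
    [1,3] PP   >
      [1,2] "a" : PP/S
      [2,3] "read" : S
  [3,7] S\NP   >
    [3,5] (S\NP)/N   >
      [3,4] "some" : ((S\NP)/N)/S
      [4,5] "in" : S
    [5,7] N   >
      [5,6] "built" : N/(N/S)
      [6,7] "which" : N/S

PP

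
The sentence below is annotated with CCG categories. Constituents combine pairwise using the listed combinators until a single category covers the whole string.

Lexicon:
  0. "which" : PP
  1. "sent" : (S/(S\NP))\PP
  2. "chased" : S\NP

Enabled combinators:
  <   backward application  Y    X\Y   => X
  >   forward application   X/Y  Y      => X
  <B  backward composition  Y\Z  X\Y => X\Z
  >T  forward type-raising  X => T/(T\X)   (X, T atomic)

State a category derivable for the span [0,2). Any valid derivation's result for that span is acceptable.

S/(S\NP)

[0,3] S   >
  [0,2] S/(S\NP)   <
    [0,1] "which" : PP
    [1,2] "sent" : (S/(S\NP))\PP
  [2,3] "chased" : S\NP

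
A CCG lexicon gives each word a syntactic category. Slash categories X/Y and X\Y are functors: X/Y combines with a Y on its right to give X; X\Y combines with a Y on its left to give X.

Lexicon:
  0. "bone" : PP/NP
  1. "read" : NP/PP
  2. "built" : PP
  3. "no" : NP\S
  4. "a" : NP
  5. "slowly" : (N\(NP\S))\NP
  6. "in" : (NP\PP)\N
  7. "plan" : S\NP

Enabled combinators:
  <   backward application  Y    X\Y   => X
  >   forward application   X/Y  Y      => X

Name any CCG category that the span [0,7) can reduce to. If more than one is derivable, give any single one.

[0,8] S   <
  [0,7] NP   <
    [0,3] PP   >
      [0,1] "bone" : PP/NP
      [1,3] NP   >
        [1,2] "read" : NP/PP
        [2,3] "built" : PP
    [3,7] NP\PP   <
      [3,6] N   <
        [3,4] "no" : NP\S
        [4,6] N\(NP\S)   <
          [4,5] "a" : NP
          [5,6] "slowly" : (N\(NP\S))\NP
      [6,7] "in" : (NP\PP)\N
  [7,8] "plan" : S\NP

NP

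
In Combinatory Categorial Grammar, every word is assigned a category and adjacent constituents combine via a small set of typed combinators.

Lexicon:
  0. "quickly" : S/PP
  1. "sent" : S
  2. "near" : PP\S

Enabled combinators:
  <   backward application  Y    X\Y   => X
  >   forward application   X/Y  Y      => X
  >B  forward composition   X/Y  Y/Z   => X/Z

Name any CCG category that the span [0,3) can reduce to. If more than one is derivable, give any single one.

S

[0,3] S   >
  [0,1] "quickly" : S/PP
  [1,3] PP   <
    [1,2] "sent" : S
    [2,3] "near" : PP\S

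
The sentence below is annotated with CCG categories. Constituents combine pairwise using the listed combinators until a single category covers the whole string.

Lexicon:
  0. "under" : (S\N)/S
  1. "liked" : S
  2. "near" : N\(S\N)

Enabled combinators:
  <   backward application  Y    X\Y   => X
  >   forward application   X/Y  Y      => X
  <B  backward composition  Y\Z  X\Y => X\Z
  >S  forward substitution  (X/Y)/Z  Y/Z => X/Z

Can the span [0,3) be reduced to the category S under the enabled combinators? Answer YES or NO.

NO

(S\N)/S S N\(S\N)
CKY chart[0,3] = {N}; S ∉ chart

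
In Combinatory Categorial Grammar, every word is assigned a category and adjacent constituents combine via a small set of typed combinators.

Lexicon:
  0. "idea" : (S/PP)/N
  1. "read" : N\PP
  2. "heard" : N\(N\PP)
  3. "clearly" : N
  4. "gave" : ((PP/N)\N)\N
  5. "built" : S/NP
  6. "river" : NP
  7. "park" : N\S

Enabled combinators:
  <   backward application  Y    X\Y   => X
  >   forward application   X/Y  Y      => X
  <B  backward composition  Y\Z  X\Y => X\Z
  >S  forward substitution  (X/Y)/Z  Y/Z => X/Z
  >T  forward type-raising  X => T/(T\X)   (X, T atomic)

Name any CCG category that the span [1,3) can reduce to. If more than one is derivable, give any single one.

N

[0,8] S   >
  [0,5] S/N   >S
    [0,1] "idea" : (S/PP)/N
    [1,5] PP/N   <
      [1,3] N   <
        [1,2] "read" : N\PP
        [2,3] "heard" : N\(N\PP)
      [3,5] (PP/N)\N   <
        [3,4] "clearly" : N
        [4,5] "gave" : ((PP/N)\N)\N
  [5,8] N   <
    [5,7] S   >
      [5,6] "built" : S/NP
      [6,7] "river" : NP
    [7,8] "park" : N\S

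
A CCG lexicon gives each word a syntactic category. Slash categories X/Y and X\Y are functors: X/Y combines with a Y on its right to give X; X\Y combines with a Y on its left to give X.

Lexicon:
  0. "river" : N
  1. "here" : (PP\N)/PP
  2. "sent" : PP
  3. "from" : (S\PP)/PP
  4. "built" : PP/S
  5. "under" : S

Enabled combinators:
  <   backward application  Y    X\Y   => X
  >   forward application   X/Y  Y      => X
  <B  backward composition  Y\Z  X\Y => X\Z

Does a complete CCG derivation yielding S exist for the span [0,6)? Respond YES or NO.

YES

[0,6] S   <
  [0,3] PP   <
    [0,1] "river" : N
    [1,3] PP\N   >
      [1,2] "here" : (PP\N)/PP
      [2,3] "sent" : PP
  [3,6] S\PP   >
    [3,4] "from" : (S\PP)/PP
    [4,6] PP   >
      [4,5] "built" : PP/S
      [5,6] "under" : S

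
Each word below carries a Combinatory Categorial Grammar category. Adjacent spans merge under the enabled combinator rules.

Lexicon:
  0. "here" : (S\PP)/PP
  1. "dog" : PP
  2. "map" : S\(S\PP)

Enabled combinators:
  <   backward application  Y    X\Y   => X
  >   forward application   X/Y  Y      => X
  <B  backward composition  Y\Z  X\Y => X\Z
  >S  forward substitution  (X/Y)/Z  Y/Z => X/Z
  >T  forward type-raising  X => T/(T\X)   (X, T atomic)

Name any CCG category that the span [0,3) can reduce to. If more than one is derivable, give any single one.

S

[0,3] S   <
  [0,2] S\PP   >
    [0,1] "here" : (S\PP)/PP
    [1,2] "dog" : PP
  [2,3] "map" : S\(S\PP)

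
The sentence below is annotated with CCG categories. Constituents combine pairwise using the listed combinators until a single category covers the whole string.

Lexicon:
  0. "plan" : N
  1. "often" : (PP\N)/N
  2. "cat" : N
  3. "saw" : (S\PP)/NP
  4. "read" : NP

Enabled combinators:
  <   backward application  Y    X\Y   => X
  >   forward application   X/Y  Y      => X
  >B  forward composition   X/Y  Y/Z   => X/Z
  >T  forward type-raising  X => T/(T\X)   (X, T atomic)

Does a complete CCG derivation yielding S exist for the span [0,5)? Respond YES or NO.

YES

[0,5] S   <
  [0,3] PP   <
    [0,1] "plan" : N
    [1,3] PP\N   >
      [1,2] "often" : (PP\N)/N
      [2,3] "cat" : N
  [3,5] S\PP   >
    [3,4] "saw" : (S\PP)/NP
    [4,5] "read" : NP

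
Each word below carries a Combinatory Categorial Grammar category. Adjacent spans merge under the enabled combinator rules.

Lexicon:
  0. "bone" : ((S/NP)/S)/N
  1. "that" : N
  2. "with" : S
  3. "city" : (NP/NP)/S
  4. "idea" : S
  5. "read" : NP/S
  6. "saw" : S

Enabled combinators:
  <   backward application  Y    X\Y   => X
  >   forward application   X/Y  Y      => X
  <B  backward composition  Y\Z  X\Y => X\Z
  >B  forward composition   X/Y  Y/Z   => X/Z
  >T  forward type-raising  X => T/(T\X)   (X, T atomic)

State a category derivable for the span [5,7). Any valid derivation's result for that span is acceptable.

[0,7] S   >
  [0,5] S/NP   >B
    [0,3] S/NP   >
      [0,2] (S/NP)/S   >
        [0,1] "bone" : ((S/NP)/S)/N
        [1,2] "that" : N
      [2,3] "with" : S
    [3,5] NP/NP   >
      [3,4] "city" : (NP/NP)/S
      [4,5] "idea" : S
  [5,7] NP   >
    [5,6] "read" : NP/S
    [6,7] "saw" : S

NP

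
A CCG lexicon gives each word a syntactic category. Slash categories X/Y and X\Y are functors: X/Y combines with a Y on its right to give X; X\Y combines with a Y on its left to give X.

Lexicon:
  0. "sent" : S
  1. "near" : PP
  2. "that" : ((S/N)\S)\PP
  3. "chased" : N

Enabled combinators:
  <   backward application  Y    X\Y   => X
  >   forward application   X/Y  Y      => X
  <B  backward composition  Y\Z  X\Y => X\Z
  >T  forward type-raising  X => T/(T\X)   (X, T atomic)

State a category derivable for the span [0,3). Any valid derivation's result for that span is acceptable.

[0,4] S   >
  [0,3] S/N   <
    [0,1] "sent" : S
    [1,3] (S/N)\S   <
      [1,2] "near" : PP
      [2,3] "that" : ((S/N)\S)\PP
  [3,4] "chased" : N

S/N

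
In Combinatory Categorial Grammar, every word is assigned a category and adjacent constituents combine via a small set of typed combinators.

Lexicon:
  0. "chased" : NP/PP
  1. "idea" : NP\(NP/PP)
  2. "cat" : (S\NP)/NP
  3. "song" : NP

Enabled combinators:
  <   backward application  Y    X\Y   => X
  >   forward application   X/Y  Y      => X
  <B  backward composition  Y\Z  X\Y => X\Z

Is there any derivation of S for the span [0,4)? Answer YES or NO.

[0,4] S   <
  [0,2] NP   <
    [0,1] "chased" : NP/PP
    [1,2] "idea" : NP\(NP/PP)
  [2,4] S\NP   >
    [2,3] "cat" : (S\NP)/NP
    [3,4] "song" : NP

YES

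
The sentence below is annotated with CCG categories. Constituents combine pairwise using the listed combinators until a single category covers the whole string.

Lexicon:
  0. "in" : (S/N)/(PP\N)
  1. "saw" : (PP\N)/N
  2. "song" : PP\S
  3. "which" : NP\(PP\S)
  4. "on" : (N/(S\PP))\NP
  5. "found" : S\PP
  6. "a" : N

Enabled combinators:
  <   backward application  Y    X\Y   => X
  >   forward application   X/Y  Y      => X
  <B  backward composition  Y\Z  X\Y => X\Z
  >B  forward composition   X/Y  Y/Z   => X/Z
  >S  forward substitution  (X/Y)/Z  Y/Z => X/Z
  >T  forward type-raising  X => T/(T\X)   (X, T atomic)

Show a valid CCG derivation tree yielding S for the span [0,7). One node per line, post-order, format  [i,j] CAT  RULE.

[0,1] (S/N)/(PP\N)  lex  "in"
[1,2] (PP\N)/N  lex  "saw"
[2,3] PP\S  lex  "song"
[3,4] NP\(PP\S)  lex  "which"
[2,4] NP  <  k=3
[4,5] (N/(S\PP))\NP  lex  "on"
[2,5] N/(S\PP)  <  k=4
[5,6] S\PP  lex  "found"
[2,6] N  >  k=5
[1,6] PP\N  >  k=2
[0,6] S/N  >  k=1
[6,7] N  lex  "a"
[0,7] S  >  k=6

[0,7] S   >
  [0,6] S/N   >
    [0,1] "in" : (S/N)/(PP\N)
    [1,6] PP\N   >
      [1,2] "saw" : (PP\N)/N
      [2,6] N   >
        [2,5] N/(S\PP)   <
          [2,4] NP   <
            [2,3] "song" : PP\S
            [3,4] "which" : NP\(PP\S)
          [4,5] "on" : (N/(S\PP))\NP
        [5,6] "found" : S\PP
  [6,7] "a" : N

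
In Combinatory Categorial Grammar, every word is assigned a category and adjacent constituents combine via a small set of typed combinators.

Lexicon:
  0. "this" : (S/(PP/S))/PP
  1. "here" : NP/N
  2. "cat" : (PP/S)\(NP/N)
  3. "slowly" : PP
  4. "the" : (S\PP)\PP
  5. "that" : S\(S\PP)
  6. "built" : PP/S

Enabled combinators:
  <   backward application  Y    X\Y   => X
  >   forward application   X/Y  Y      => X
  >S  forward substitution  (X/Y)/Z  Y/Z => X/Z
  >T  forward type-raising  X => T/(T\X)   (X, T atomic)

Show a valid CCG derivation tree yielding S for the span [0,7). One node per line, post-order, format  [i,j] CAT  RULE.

[0,7] S   >
  [0,6] S/(PP/S)   >
    [0,1] "this" : (S/(PP/S))/PP
    [1,6] PP   >
      [1,3] PP/S   <
        [1,2] "here" : NP/N
        [2,3] "cat" : (PP/S)\(NP/N)
      [3,6] S   <
        [3,5] S\PP   <
          [3,4] "slowly" : PP
          [4,5] "the" : (S\PP)\PP
        [5,6] "that" : S\(S\PP)
  [6,7] "built" : PP/S

[0,1] (S/(PP/S))/PP  lex  "this"
[1,2] NP/N  lex  "here"
[2,3] (PP/S)\(NP/N)  lex  "cat"
[1,3] PP/S  <  k=2
[3,4] PP  lex  "slowly"
[4,5] (S\PP)\PP  lex  "the"
[3,5] S\PP  <  k=4
[5,6] S\(S\PP)  lex  "that"
[3,6] S  <  k=5
[1,6] PP  >  k=3
[0,6] S/(PP/S)  >  k=1
[6,7] PP/S  lex  "built"
[0,7] S  >  k=6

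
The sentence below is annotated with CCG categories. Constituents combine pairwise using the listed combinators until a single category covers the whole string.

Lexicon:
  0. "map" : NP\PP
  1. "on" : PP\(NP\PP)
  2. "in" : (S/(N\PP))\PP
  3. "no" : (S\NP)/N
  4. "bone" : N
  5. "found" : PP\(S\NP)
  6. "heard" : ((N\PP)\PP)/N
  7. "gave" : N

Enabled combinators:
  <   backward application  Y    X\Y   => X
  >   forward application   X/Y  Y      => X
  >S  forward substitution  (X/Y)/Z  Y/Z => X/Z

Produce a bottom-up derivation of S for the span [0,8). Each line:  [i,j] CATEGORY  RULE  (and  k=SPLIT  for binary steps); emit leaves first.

[0,8] S   >
  [0,3] S/(N\PP)   <
    [0,2] PP   <
      [0,1] "map" : NP\PP
      [1,2] "on" : PP\(NP\PP)
    [2,3] "in" : (S/(N\PP))\PP
  [3,8] N\PP   <
    [3,6] PP   <
      [3,5] S\NP   >
        [3,4] "no" : (S\NP)/N
        [4,5] "bone" : N
      [5,6] "found" : PP\(S\NP)
    [6,8] (N\PP)\PP   >
      [6,7] "heard" : ((N\PP)\PP)/N
      [7,8] "gave" : N

[0,1] NP\PP  lex  "map"
[1,2] PP\(NP\PP)  lex  "on"
[0,2] PP  <  k=1
[2,3] (S/(N\PP))\PP  lex  "in"
[0,3] S/(N\PP)  <  k=2
[3,4] (S\NP)/N  lex  "no"
[4,5] N  lex  "bone"
[3,5] S\NP  >  k=4
[5,6] PP\(S\NP)  lex  "found"
[3,6] PP  <  k=5
[6,7] ((N\PP)\PP)/N  lex  "heard"
[7,8] N  lex  "gave"
[6,8] (N\PP)\PP  >  k=7
[3,8] N\PP  <  k=6
[0,8] S  >  k=3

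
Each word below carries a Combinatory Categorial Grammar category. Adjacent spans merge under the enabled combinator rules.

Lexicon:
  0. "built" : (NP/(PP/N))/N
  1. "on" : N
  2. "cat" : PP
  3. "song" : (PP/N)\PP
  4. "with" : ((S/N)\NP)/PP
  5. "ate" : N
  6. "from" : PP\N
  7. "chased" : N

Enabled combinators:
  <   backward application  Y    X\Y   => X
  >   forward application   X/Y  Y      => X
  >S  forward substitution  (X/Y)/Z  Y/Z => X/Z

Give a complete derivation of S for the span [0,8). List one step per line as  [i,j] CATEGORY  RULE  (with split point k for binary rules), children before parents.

[0,8] S   >
  [0,7] S/N   <
    [0,4] NP   >
      [0,2] NP/(PP/N)   >
        [0,1] "built" : (NP/(PP/N))/N
        [1,2] "on" : N
      [2,4] PP/N   <
        [2,3] "cat" : PP
        [3,4] "song" : (PP/N)\PP
    [4,7] (S/N)\NP   >
      [4,5] "with" : ((S/N)\NP)/PP
      [5,7] PP   <
        [5,6] "ate" : N
        [6,7] "from" : PP\N
  [7,8] "chased" : N

[0,1] (NP/(PP/N))/N  lex  "built"
[1,2] N  lex  "on"
[0,2] NP/(PP/N)  >  k=1
[2,3] PP  lex  "cat"
[3,4] (PP/N)\PP  lex  "song"
[2,4] PP/N  <  k=3
[0,4] NP  >  k=2
[4,5] ((S/N)\NP)/PP  lex  "with"
[5,6] N  lex  "ate"
[6,7] PP\N  lex  "from"
[5,7] PP  <  k=6
[4,7] (S/N)\NP  >  k=5
[0,7] S/N  <  k=4
[7,8] N  lex  "chased"
[0,8] S  >  k=7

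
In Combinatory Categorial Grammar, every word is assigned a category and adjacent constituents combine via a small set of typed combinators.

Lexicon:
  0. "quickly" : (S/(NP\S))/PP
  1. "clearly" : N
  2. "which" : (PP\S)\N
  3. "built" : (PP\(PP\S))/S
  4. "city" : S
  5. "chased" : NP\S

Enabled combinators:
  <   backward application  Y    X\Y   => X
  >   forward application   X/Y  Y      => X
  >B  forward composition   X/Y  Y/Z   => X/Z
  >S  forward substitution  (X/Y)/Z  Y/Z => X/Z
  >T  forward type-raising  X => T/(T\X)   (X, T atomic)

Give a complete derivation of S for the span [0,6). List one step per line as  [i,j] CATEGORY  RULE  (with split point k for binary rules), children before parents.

[0,1] (S/(NP\S))/PP  lex  "quickly"
[1,2] N  lex  "clearly"
[2,3] (PP\S)\N  lex  "which"
[1,3] PP\S  <  k=2
[3,4] (PP\(PP\S))/S  lex  "built"
[4,5] S  lex  "city"
[3,5] PP\(PP\S)  >  k=4
[1,5] PP  <  k=3
[0,5] S/(NP\S)  >  k=1
[5,6] NP\S  lex  "chased"
[0,6] S  >  k=5

[0,6] S   >
  [0,5] S/(NP\S)   >
    [0,1] "quickly" : (S/(NP\S))/PP
    [1,5] PP   <
      [1,3] PP\S   <
        [1,2] "clearly" : N
        [2,3] "which" : (PP\S)\N
      [3,5] PP\(PP\S)   >
        [3,4] "built" : (PP\(PP\S))/S
        [4,5] "city" : S
  [5,6] "chased" : NP\S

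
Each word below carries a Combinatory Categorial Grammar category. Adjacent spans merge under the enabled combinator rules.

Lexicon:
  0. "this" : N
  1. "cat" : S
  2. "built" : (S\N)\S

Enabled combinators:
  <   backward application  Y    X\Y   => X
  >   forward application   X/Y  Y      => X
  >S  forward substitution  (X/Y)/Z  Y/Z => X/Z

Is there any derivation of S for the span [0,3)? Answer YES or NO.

YES

[0,3] S   <
  [0,1] "this" : N
  [1,3] S\N   <
    [1,2] "cat" : S
    [2,3] "built" : (S\N)\S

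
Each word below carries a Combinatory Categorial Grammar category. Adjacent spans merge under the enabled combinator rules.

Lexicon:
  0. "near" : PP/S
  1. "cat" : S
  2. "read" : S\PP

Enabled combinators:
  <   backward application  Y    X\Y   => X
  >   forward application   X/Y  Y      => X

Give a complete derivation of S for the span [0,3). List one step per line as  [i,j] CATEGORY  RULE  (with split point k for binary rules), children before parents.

[0,1] PP/S  lex  "near"
[1,2] S  lex  "cat"
[0,2] PP  >  k=1
[2,3] S\PP  lex  "read"
[0,3] S  <  k=2

[0,3] S   <
  [0,2] PP   >
    [0,1] "near" : PP/S
    [1,2] "cat" : S
  [2,3] "read" : S\PP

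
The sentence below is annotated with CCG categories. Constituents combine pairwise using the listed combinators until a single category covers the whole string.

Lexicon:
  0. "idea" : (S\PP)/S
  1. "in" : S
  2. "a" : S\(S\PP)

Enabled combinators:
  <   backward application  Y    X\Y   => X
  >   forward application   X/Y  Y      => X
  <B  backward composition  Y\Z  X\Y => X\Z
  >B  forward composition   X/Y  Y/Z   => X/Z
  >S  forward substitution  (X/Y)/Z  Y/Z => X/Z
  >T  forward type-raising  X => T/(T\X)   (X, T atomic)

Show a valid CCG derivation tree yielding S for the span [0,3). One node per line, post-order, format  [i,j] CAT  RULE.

[0,3] S   <
  [0,2] S\PP   >
    [0,1] "idea" : (S\PP)/S
    [1,2] "in" : S
  [2,3] "a" : S\(S\PP)

[0,1] (S\PP)/S  lex  "idea"
[1,2] S  lex  "in"
[0,2] S\PP  >  k=1
[2,3] S\(S\PP)  lex  "a"
[0,3] S  <  k=2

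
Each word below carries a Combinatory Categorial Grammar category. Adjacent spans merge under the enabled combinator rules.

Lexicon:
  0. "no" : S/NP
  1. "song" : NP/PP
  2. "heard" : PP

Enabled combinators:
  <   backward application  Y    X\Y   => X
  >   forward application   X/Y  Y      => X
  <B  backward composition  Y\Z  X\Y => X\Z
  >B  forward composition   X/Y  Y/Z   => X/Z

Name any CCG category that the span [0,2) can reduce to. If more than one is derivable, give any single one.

[0,3] S   >
  [0,2] S/PP   >B
    [0,1] "no" : S/NP
    [1,2] "song" : NP/PP
  [2,3] "heard" : PP

S/PP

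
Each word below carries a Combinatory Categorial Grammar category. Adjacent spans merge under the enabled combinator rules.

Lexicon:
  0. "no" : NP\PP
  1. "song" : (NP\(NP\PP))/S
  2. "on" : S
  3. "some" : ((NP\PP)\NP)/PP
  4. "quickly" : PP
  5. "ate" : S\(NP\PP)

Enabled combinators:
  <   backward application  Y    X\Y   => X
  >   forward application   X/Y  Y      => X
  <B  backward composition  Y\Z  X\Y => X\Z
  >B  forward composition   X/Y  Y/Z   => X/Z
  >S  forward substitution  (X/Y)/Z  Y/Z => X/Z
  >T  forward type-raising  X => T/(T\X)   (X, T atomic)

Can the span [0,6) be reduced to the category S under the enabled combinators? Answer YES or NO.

[0,6] S   <
  [0,3] NP   <
    [0,1] "no" : NP\PP
    [1,3] NP\(NP\PP)   >
      [1,2] "song" : (NP\(NP\PP))/S
      [2,3] "on" : S
  [3,6] S\NP   <B
    [3,5] (NP\PP)\NP   >
      [3,4] "some" : ((NP\PP)\NP)/PP
      [4,5] "quickly" : PP
    [5,6] "ate" : S\(NP\PP)

YES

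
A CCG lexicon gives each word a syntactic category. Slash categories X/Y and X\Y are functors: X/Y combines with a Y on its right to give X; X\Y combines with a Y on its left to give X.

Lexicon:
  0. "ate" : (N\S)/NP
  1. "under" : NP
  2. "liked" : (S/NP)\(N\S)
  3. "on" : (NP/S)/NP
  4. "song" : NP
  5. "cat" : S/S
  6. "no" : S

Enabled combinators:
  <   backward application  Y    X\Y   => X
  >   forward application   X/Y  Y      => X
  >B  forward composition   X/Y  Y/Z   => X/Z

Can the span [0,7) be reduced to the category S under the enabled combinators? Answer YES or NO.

YES

[0,7] S   >
  [0,3] S/NP   <
    [0,2] N\S   >
      [0,1] "ate" : (N\S)/NP
      [1,2] "under" : NP
    [2,3] "liked" : (S/NP)\(N\S)
  [3,7] NP   >
    [3,6] NP/S   >B
      [3,5] NP/S   >
        [3,4] "on" : (NP/S)/NP
        [4,5] "song" : NP
      [5,6] "cat" : S/S
    [6,7] "no" : S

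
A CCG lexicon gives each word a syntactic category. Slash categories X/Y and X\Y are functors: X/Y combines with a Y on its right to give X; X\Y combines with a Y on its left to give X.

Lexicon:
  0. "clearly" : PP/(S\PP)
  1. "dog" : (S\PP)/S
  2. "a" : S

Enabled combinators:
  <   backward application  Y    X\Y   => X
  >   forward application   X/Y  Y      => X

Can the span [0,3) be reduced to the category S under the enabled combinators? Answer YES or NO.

PP/(S\PP) (S\PP)/S S
CKY chart[0,3] = {PP}; S ∉ chart

NO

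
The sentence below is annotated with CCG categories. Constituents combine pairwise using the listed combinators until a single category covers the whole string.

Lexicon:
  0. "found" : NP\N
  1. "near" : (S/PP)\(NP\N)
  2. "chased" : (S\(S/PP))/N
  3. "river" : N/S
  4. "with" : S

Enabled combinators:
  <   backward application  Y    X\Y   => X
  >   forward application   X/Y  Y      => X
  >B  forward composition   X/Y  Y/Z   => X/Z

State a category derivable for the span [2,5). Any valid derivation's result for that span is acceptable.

S\(S/PP)

[0,5] S   <
  [0,2] S/PP   <
    [0,1] "found" : NP\N
    [1,2] "near" : (S/PP)\(NP\N)
  [2,5] S\(S/PP)   >
    [2,3] "chased" : (S\(S/PP))/N
    [3,5] N   >
      [3,4] "river" : N/S
      [4,5] "with" : S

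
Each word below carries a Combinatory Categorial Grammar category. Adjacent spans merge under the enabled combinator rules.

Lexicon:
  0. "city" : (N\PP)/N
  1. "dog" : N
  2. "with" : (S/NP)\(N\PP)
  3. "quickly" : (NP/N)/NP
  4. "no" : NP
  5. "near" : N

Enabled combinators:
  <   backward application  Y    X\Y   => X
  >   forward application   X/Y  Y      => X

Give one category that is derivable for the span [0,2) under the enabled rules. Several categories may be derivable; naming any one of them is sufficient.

[0,6] S   >
  [0,3] S/NP   <
    [0,2] N\PP   >
      [0,1] "city" : (N\PP)/N
      [1,2] "dog" : N
    [2,3] "with" : (S/NP)\(N\PP)
  [3,6] NP   >
    [3,5] NP/N   >
      [3,4] "quickly" : (NP/N)/NP
      [4,5] "no" : NP
    [5,6] "near" : N

N\PP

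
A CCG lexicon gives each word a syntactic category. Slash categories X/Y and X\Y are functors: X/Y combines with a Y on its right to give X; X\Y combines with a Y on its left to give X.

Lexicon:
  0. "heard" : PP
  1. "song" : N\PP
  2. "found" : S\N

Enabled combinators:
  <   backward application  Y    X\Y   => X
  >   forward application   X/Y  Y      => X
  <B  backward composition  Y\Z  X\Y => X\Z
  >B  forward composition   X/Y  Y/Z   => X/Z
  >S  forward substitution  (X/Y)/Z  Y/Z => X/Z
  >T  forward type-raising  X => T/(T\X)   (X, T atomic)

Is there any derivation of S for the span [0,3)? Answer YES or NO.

[0,3] S   <
  [0,1] "heard" : PP
  [1,3] S\PP   <B
    [1,2] "song" : N\PP
    [2,3] "found" : S\N

YES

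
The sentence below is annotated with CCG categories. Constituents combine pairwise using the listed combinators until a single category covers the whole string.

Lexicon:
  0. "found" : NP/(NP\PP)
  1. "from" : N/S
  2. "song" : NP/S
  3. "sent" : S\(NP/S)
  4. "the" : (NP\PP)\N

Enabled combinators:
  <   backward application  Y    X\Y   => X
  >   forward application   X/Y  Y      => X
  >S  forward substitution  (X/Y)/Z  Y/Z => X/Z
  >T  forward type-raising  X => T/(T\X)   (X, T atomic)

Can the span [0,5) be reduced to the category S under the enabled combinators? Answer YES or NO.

NP/(NP\PP) N/S NP/S S\(NP/S) (NP\PP)\N
CKY chart[0,5] = {N/(N\NP), NP, NP/(NP\NP), PP/(PP\NP), S/(S\NP)}; S ∉ chart

NO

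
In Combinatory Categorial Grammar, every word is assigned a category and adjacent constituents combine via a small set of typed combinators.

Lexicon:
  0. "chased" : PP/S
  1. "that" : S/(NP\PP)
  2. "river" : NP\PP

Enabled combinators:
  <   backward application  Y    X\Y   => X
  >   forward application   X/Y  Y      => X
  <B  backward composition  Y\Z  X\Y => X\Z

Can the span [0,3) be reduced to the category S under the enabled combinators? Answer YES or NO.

PP/S S/(NP\PP) NP\PP
CKY chart[0,3] = {PP}; S ∉ chart

NO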